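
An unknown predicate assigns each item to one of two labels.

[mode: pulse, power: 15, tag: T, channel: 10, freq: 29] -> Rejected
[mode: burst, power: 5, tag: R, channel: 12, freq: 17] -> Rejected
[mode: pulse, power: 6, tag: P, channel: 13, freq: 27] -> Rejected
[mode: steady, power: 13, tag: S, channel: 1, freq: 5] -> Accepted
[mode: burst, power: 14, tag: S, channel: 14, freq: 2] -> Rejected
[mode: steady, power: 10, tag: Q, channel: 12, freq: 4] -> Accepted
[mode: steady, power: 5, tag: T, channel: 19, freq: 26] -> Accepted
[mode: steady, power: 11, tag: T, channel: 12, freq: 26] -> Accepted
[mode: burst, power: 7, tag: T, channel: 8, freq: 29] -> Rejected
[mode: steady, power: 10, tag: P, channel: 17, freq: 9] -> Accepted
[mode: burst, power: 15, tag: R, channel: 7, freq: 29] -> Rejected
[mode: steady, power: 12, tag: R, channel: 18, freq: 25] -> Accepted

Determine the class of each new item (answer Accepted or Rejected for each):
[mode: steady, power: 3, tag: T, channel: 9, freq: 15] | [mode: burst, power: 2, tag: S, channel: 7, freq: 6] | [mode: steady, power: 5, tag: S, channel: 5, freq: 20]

Accepted, Rejected, Accepted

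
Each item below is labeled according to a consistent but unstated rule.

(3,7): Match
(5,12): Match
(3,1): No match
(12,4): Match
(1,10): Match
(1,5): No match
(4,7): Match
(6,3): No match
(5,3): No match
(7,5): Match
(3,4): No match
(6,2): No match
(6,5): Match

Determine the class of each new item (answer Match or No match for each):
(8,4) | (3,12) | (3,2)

Match, Match, No match

One predicate separates the groups cleanly: sum ≥ 10.
(8,4) — 8+4 = 12, hence Match.
(3,12) — 3+12 = 15, hence Match.
(3,2) — 3+2 = 5, hence No match.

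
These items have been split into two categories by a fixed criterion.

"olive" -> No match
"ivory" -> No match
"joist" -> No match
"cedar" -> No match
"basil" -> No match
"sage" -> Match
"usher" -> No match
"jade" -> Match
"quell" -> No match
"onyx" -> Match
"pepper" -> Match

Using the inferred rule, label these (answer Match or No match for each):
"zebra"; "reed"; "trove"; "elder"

No match, Match, No match, No match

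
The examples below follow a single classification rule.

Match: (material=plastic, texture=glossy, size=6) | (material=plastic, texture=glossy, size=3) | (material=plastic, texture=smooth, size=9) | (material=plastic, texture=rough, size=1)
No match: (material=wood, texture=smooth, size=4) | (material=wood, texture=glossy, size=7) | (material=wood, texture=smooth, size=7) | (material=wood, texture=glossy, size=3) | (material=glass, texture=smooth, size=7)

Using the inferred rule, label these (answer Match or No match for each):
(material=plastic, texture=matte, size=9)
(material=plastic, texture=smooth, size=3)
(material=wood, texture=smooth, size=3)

A rule that fits every label: material is plastic — true of each 'Match' example, false of each 'No match' one.
(material=plastic, texture=matte, size=9): material is plastic — qualifies, so Match.
(material=plastic, texture=smooth, size=3): material is plastic — qualifies, so Match.
(material=wood, texture=smooth, size=3): material is wood — fails the rule, so No match.

Match, Match, No match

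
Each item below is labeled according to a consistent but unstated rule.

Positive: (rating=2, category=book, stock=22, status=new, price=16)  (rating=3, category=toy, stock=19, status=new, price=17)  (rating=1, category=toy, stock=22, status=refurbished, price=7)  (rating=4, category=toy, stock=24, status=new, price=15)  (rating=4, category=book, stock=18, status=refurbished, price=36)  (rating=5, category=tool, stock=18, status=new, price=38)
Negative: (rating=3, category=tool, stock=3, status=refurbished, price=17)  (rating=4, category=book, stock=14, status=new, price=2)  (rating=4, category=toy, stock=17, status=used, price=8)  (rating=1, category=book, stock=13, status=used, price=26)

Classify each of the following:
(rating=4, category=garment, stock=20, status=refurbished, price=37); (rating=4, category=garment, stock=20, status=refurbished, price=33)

'Positive' ⟺ stock ≥ 18.
(rating=4, category=garment, stock=20, status=refurbished, price=37): stock = 20, passes → Positive.
(rating=4, category=garment, stock=20, status=refurbished, price=33): stock = 20, passes → Positive.

Positive, Positive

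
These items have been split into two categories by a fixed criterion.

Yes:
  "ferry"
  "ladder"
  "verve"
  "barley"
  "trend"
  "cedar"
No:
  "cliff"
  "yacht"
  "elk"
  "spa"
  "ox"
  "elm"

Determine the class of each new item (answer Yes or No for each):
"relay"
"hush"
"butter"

Rule: contains 'r'. This holds for each 'Yes' example and fails for each 'No' one.
Yes: "relay", since has 'r'.
No: "hush", since no 'r'.
Yes: "butter", since has 'r'.

Yes, No, Yes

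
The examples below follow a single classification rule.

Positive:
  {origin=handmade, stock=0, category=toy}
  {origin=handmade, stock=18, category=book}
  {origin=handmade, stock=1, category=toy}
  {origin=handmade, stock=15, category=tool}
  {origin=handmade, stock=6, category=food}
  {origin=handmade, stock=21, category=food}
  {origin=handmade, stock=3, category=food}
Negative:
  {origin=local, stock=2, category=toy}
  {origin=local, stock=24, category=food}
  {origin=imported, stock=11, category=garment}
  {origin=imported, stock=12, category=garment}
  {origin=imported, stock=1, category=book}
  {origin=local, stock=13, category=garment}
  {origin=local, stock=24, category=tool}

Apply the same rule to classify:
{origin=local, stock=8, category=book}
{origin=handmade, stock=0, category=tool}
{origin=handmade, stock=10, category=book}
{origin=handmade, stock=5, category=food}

All 'Positive' examples share one property — origin is handmade — and every 'Negative' example lacks it.
{origin=local, stock=8, category=book}: origin is local — does not pass, so Negative.
{origin=handmade, stock=0, category=tool}: origin is handmade — qualifies, so Positive.
{origin=handmade, stock=10, category=book}: origin is handmade — qualifies, so Positive.
{origin=handmade, stock=5, category=food}: origin is handmade — qualifies, so Positive.

Negative, Positive, Positive, Positive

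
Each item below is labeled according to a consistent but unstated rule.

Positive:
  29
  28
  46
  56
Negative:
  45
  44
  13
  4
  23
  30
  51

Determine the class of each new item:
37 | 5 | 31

One predicate separates the groups cleanly: digit sum ≥ 10.
Positive: 37, since digit sum 3+7 = 10. Negative: 5, since digit sum 5. Negative: 31, since digit sum 3+1 = 4.

Positive, Negative, Negative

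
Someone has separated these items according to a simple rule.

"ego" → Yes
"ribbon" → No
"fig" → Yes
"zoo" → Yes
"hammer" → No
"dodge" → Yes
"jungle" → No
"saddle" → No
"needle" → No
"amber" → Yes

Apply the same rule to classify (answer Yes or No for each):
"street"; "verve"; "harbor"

No, Yes, No

A rule that fits every label: odd length — true of each 'Yes' example, false of each 'No' one.
"street": No (length 6).
"verve": Yes (length 5).
"harbor": No (length 6).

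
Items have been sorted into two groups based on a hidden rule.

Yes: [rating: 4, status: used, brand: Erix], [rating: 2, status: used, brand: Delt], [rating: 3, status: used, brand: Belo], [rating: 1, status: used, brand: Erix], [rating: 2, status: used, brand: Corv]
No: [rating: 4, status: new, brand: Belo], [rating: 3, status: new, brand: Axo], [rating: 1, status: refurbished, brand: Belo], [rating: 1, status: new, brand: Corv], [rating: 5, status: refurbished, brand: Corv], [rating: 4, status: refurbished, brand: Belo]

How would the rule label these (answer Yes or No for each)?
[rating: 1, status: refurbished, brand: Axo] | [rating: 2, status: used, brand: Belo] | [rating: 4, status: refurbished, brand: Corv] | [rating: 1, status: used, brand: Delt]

No, Yes, No, Yes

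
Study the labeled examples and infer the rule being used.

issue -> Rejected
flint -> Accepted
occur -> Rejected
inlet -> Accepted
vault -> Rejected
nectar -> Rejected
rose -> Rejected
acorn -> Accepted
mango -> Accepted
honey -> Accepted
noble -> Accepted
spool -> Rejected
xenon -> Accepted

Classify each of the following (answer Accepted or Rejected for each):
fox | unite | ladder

Rejected, Accepted, Rejected

One predicate separates the groups cleanly: odd length AND contains 'n'.
fox: length 3, no 'n', lacks this property → Rejected.
unite: length 5, has 'n', satisfies this → Accepted.
ladder: length 6, no 'n', lacks this property → Rejected.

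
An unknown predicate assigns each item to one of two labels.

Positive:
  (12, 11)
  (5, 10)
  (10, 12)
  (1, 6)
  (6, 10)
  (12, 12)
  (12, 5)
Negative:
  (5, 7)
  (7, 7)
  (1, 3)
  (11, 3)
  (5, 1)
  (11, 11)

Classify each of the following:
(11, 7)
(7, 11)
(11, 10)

The common property of the 'Positive' items is: product is even. No 'Negative' item has it.
(11, 7): Negative (11·7 = 77).
(7, 11): Negative (7·11 = 77).
(11, 10): Positive (11·10 = 110).

Negative, Negative, Positive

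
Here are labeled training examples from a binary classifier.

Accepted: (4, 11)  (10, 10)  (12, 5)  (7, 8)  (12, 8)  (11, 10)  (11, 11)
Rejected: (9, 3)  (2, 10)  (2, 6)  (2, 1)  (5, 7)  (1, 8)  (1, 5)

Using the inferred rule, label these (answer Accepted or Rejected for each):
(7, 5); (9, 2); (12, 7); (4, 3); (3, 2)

Rejected, Rejected, Accepted, Rejected, Rejected

The rule appears to be: sum ≥ 15.
(7, 5) → 7+5 = 12 → Rejected. (9, 2) → 9+2 = 11 → Rejected. (12, 7) → 12+7 = 19 → Accepted. (4, 3) → 4+3 = 7 → Rejected. (3, 2) → 3+2 = 5 → Rejected.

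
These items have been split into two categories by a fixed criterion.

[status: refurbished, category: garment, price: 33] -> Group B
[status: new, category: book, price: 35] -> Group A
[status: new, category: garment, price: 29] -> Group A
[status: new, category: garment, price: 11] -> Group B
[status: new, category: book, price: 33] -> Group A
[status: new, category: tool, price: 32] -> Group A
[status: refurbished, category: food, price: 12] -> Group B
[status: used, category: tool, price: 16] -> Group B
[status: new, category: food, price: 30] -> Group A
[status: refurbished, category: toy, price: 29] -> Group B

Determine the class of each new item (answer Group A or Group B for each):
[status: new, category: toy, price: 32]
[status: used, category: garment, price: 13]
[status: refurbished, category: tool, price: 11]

A rule that fits every label: status is new AND price ≥ 12 — true of each 'Group A' example, false of each 'Group B' one.
Group A: [status: new, category: toy, price: 32], since status is new, price = 32. Group B: [status: used, category: garment, price: 13], since status is used, price = 13. Group B: [status: refurbished, category: tool, price: 11], since status is refurbished, price = 11.

Group A, Group B, Group B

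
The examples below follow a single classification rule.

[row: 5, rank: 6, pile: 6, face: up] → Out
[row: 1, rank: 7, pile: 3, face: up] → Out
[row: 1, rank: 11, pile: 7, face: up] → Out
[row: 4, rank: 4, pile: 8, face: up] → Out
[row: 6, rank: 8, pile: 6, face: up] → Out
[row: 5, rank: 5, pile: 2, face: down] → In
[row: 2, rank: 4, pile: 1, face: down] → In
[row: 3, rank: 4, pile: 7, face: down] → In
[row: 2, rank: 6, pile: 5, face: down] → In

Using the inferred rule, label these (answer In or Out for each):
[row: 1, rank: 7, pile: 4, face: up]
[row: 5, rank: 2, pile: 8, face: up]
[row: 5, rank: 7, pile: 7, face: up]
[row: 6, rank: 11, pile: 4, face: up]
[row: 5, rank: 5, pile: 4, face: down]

Out, Out, Out, Out, In

The pattern is that an item is 'In' exactly when: face is down.
[row: 1, rank: 7, pile: 4, face: up]: face is up, does not fit → Out.
[row: 5, rank: 2, pile: 8, face: up]: face is up, does not fit → Out.
[row: 5, rank: 7, pile: 7, face: up]: face is up, does not fit → Out.
[row: 6, rank: 11, pile: 4, face: up]: face is up, does not fit → Out.
[row: 5, rank: 5, pile: 4, face: down]: face is down, qualifies → In.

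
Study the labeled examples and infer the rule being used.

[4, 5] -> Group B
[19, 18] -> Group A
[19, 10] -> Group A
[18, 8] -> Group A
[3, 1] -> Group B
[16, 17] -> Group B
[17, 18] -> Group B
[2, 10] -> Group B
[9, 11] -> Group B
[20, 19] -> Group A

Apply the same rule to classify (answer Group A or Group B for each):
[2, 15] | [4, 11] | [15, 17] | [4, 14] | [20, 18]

Group B, Group B, Group B, Group B, Group A

The common property of the 'Group A' items is: first ≥ 18. No 'Group B' item has it.
[2, 15] → first 2 → Group B. [4, 11] → first 4 → Group B. [15, 17] → first 15 → Group B. [4, 14] → first 4 → Group B. [20, 18] → first 20 → Group A.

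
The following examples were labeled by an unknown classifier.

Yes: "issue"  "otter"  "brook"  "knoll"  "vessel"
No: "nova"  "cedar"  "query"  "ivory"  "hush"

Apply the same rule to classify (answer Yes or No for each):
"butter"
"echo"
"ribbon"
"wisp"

Yes, No, Yes, No

The rule appears to be: has a double letter.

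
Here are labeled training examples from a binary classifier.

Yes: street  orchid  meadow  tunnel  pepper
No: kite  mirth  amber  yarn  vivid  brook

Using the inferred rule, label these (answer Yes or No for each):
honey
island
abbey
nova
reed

No, Yes, No, No, No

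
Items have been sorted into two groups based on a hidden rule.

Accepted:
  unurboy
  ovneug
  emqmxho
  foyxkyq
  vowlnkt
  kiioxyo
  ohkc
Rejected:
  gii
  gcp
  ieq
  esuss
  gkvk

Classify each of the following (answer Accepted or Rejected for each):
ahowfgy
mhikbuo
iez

Accepted, Accepted, Rejected

The classifier is using: contains 'o'.
ahowfgy: Accepted (has 'o'). mhikbuo: Accepted (has 'o'). iez: Rejected (no 'o').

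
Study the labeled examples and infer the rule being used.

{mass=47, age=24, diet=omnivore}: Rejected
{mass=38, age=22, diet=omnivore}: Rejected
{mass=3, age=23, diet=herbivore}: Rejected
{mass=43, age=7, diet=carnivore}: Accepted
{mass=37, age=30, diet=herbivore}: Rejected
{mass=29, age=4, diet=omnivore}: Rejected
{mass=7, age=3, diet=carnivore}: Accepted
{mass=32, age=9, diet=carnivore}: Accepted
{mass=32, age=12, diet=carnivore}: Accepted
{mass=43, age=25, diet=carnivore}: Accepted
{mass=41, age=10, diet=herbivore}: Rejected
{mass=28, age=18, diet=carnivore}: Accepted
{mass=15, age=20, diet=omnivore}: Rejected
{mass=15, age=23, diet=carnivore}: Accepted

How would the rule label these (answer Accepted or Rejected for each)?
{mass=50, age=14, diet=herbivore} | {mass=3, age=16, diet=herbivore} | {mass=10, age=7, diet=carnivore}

Rejected, Rejected, Accepted

The rule appears to be: diet is carnivore.
{mass=50, age=14, diet=herbivore} — diet is herbivore, hence Rejected.
{mass=3, age=16, diet=herbivore} — diet is herbivore, hence Rejected.
{mass=10, age=7, diet=carnivore} — diet is carnivore, hence Accepted.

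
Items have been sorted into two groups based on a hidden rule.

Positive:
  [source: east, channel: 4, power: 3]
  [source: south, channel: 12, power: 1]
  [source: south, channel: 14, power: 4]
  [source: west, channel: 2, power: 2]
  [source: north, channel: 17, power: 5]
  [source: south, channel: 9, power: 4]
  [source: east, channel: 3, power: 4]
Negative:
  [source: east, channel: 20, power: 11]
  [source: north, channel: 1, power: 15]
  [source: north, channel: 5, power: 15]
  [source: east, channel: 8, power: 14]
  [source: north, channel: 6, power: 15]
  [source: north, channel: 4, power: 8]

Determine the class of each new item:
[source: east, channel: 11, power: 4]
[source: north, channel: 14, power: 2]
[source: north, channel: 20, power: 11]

'Positive' ⟺ power ≤ 5.
[source: east, channel: 11, power: 4] — power = 4, hence Positive.
[source: north, channel: 14, power: 2] — power = 2, hence Positive.
[source: north, channel: 20, power: 11] — power = 11, hence Negative.

Positive, Positive, Negative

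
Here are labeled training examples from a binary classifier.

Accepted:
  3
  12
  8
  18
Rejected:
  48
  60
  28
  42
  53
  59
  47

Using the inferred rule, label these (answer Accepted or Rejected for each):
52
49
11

Rejected, Rejected, Accepted

The common property of the 'Accepted' items is: at most 18. No 'Rejected' item has it.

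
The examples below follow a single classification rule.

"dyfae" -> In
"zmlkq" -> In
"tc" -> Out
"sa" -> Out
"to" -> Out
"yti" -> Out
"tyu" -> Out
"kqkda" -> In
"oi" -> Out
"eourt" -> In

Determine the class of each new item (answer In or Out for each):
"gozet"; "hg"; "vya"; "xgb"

All 'In' examples share one property — length 5 — and every 'Out' example lacks it.
In: "gozet", since length 5.
Out: "hg", since length 2.
Out: "vya", since length 3.
Out: "xgb", since length 3.

In, Out, Out, Out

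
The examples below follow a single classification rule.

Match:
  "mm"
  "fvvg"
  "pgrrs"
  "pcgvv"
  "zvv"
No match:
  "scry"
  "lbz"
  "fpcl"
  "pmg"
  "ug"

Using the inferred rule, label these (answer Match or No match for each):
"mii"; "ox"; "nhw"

The pattern is that an item is 'Match' exactly when: has a double letter.
"mii" — 'ii' doubled, hence Match. "ox" — no doubled letter, hence No match. "nhw" — no doubled letter, hence No match.

Match, No match, No match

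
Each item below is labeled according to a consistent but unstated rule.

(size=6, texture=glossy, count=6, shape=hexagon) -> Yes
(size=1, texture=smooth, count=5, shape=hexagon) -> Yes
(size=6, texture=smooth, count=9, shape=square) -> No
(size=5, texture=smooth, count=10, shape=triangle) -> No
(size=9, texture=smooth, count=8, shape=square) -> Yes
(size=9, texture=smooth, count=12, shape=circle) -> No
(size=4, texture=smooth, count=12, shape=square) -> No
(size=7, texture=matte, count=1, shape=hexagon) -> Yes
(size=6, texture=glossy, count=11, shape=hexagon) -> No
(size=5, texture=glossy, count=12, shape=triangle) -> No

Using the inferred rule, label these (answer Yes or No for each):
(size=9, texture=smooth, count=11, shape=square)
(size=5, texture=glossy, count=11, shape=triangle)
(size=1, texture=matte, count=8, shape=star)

No, No, Yes

The classifier is using: count ≤ 8.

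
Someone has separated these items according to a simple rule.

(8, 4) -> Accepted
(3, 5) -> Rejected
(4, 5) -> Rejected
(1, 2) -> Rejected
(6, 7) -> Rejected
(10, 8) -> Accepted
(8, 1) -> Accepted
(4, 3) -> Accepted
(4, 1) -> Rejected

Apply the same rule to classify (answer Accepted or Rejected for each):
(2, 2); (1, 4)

Rejected, Rejected

The common property of the 'Accepted' items is: first > second AND sum ≥ 7. No 'Rejected' item has it.
(2, 2) — 2 = 2, 2+2 = 4, hence Rejected. (1, 4) — 1 < 4, 1+4 = 5, hence Rejected.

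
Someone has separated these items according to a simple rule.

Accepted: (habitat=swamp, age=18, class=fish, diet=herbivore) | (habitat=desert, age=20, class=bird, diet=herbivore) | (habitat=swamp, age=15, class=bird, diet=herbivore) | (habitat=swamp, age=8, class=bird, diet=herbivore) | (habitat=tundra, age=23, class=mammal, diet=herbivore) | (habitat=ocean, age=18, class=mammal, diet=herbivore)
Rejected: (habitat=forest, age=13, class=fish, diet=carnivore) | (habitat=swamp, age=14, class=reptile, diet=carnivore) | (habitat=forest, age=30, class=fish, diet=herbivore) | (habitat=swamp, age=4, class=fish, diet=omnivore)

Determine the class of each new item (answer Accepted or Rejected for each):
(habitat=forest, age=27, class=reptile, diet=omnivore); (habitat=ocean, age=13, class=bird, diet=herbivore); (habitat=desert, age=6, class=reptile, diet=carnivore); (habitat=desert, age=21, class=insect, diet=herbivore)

A rule that fits every label: diet is herbivore AND age ≤ 23 — true of each 'Accepted' example, false of each 'Rejected' one.
(habitat=forest, age=27, class=reptile, diet=omnivore): Rejected (diet is omnivore, age = 27).
(habitat=ocean, age=13, class=bird, diet=herbivore): Accepted (diet is herbivore, age = 13).
(habitat=desert, age=6, class=reptile, diet=carnivore): Rejected (diet is carnivore, age = 6).
(habitat=desert, age=21, class=insect, diet=herbivore): Accepted (diet is herbivore, age = 21).

Rejected, Accepted, Rejected, Accepted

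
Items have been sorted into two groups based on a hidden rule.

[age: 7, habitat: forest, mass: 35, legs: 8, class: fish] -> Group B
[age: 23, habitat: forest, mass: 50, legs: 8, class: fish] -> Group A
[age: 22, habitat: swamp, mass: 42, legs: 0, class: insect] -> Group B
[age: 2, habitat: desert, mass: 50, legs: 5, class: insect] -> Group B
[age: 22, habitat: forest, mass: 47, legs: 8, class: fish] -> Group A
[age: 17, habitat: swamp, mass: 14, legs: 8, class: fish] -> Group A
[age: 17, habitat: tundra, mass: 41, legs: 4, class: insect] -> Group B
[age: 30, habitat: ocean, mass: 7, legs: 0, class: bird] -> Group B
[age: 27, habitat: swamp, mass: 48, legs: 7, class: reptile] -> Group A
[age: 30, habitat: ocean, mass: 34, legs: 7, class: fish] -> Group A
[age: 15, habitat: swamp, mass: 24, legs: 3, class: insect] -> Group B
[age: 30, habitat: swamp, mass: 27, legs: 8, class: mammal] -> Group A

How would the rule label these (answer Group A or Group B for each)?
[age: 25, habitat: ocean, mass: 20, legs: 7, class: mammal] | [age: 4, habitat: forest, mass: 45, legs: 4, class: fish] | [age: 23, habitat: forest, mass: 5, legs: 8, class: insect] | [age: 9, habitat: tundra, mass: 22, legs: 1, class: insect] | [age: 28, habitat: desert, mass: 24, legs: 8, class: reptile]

The common property of the 'Group A' items is: legs ≥ 5 AND age ≥ 15. No 'Group B' item has it.
Group A: [age: 25, habitat: ocean, mass: 20, legs: 7, class: mammal], since legs = 7, age = 25.
Group B: [age: 4, habitat: forest, mass: 45, legs: 4, class: fish], since legs = 4, age = 4.
Group A: [age: 23, habitat: forest, mass: 5, legs: 8, class: insect], since legs = 8, age = 23.
Group B: [age: 9, habitat: tundra, mass: 22, legs: 1, class: insect], since legs = 1, age = 9.
Group A: [age: 28, habitat: desert, mass: 24, legs: 8, class: reptile], since legs = 8, age = 28.

Group A, Group B, Group A, Group B, Group A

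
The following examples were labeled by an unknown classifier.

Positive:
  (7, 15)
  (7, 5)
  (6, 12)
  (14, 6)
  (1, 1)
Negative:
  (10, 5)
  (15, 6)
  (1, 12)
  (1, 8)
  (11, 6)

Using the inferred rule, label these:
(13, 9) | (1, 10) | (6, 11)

The rule appears to be: sum is even.
(13, 9) → 13+9 = 22 → Positive. (1, 10) → 1+10 = 11 → Negative. (6, 11) → 6+11 = 17 → Negative.

Positive, Negative, Negative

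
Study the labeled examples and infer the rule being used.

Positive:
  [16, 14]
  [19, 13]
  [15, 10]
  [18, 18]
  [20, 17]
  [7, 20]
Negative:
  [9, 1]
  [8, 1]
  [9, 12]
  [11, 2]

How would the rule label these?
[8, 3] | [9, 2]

The common property of the 'Positive' items is: sum ≥ 25. No 'Negative' item has it.
[8, 3]: 8+3 = 11 — fails the rule, so Negative.
[9, 2]: 9+2 = 11 — fails the rule, so Negative.

Negative, Negative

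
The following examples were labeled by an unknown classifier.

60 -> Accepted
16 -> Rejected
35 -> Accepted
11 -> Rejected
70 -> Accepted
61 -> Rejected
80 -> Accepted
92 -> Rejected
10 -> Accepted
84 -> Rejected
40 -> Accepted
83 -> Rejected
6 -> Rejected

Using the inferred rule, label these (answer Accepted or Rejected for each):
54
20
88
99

Rejected, Accepted, Rejected, Rejected

The simplest hypothesis consistent with all the labels is: multiple of 5.
54 → 54 = 5·10 + 4 → Rejected. 20 → 20 = 5·4 → Accepted. 88 → 88 = 5·17 + 3 → Rejected. 99 → 99 = 5·19 + 4 → Rejected.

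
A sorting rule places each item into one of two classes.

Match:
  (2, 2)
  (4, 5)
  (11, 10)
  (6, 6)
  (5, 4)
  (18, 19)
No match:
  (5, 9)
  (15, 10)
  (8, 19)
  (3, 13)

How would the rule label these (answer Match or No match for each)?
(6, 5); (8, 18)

All 'Match' examples share one property — |first − second| ≤ 1 — and every 'No match' example lacks it.
(6, 5): Match (|6−5| = 1). (8, 18): No match (|8−18| = 10).

Match, No match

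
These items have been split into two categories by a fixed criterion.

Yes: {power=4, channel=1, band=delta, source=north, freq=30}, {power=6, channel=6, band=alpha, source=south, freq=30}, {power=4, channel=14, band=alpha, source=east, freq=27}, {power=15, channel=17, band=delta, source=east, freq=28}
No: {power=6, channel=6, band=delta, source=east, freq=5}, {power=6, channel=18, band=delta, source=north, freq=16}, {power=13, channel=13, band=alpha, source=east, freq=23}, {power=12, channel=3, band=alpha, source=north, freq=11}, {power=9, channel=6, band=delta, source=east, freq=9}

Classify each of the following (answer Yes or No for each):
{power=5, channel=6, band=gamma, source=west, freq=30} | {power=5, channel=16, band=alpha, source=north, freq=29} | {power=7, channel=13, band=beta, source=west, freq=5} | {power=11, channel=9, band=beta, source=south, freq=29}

Yes, Yes, No, Yes

A rule that fits every label: freq ≥ 27 — true of each 'Yes' example, false of each 'No' one.
{power=5, channel=6, band=gamma, source=west, freq=30} → freq = 30 → Yes.
{power=5, channel=16, band=alpha, source=north, freq=29} → freq = 29 → Yes.
{power=7, channel=13, band=beta, source=west, freq=5} → freq = 5 → No.
{power=11, channel=9, band=beta, source=south, freq=29} → freq = 29 → Yes.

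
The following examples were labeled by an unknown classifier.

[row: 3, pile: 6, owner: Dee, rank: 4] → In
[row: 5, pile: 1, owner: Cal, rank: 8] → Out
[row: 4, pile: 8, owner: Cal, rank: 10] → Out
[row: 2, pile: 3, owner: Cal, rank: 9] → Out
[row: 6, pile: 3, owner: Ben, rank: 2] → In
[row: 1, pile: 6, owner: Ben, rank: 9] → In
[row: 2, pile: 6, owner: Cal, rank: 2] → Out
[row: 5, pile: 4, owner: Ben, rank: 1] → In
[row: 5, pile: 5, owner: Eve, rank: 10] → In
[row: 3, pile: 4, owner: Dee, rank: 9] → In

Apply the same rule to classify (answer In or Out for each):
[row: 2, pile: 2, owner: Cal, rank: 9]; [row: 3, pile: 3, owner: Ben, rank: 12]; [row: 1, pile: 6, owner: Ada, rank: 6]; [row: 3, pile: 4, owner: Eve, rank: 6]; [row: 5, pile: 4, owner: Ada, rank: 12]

Out, In, In, In, In

Comparing the two groups points to one rule — owner is not Cal.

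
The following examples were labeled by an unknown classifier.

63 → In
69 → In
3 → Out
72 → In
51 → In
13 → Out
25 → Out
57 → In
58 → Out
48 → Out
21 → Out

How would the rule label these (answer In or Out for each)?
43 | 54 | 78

Out, In, In

The pattern is that an item is 'In' exactly when: multiple of 3 AND at least 51.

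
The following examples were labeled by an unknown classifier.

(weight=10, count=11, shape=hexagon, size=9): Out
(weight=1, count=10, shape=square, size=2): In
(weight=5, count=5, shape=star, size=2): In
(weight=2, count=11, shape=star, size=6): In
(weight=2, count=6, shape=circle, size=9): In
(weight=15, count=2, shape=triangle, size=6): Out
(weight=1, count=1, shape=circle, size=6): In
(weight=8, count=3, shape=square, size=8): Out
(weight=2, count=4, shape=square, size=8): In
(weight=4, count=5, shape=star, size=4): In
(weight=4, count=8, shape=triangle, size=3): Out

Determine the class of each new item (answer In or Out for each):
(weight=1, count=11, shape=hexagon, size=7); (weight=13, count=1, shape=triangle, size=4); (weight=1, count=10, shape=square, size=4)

In, Out, In

The distinguishing property — shape is star OR weight ≤ 2 — holds for all the 'In' cases and none of the 'Out' cases.
(weight=1, count=11, shape=hexagon, size=7) — shape is hexagon, weight = 1, hence In. (weight=13, count=1, shape=triangle, size=4) — shape is triangle, weight = 13, hence Out. (weight=1, count=10, shape=square, size=4) — shape is square, weight = 1, hence In.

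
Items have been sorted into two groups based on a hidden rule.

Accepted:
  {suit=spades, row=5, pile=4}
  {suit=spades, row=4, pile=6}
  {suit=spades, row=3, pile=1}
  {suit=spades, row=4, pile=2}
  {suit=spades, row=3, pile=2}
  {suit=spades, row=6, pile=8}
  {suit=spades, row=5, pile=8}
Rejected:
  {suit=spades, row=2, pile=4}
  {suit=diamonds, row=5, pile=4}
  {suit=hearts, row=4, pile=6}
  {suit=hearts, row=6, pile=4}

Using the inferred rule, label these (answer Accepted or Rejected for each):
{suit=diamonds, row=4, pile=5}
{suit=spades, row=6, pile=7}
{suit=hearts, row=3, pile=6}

Rejected, Accepted, Rejected

Rule: suit is spades AND row ≥ 3. This holds for each 'Accepted' example and fails for each 'Rejected' one.
Rejected: {suit=diamonds, row=4, pile=5}, since suit is diamonds, row = 4. Accepted: {suit=spades, row=6, pile=7}, since suit is spades, row = 6. Rejected: {suit=hearts, row=3, pile=6}, since suit is hearts, row = 3.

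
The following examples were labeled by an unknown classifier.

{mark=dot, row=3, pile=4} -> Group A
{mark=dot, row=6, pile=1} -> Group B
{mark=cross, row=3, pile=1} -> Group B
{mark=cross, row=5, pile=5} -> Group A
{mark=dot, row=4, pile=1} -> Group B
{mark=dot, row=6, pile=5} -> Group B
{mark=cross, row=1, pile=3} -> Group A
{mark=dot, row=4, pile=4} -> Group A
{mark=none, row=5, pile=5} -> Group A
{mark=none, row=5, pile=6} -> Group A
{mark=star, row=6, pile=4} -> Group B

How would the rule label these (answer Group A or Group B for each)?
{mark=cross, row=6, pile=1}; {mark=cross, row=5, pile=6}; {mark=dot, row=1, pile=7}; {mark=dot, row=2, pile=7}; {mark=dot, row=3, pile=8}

One predicate separates the groups cleanly: row ≤ 5 AND pile ≥ 3.
{mark=cross, row=6, pile=1}: row = 6, pile = 1, doesn't match → Group B.
{mark=cross, row=5, pile=6}: row = 5, pile = 6, qualifies → Group A.
{mark=dot, row=1, pile=7}: row = 1, pile = 7, qualifies → Group A.
{mark=dot, row=2, pile=7}: row = 2, pile = 7, qualifies → Group A.
{mark=dot, row=3, pile=8}: row = 3, pile = 8, qualifies → Group A.

Group B, Group A, Group A, Group A, Group A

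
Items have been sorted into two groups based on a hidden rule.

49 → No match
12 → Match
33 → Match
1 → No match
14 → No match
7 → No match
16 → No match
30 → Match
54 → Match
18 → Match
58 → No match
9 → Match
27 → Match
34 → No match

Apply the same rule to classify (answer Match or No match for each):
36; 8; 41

The classifier is using: multiple of 3.
36: 36 = 3·12, checks out → Match.
8: 8 = 3·2 + 2, doesn't qualify → No match.
41: 41 = 3·13 + 2, doesn't qualify → No match.

Match, No match, No match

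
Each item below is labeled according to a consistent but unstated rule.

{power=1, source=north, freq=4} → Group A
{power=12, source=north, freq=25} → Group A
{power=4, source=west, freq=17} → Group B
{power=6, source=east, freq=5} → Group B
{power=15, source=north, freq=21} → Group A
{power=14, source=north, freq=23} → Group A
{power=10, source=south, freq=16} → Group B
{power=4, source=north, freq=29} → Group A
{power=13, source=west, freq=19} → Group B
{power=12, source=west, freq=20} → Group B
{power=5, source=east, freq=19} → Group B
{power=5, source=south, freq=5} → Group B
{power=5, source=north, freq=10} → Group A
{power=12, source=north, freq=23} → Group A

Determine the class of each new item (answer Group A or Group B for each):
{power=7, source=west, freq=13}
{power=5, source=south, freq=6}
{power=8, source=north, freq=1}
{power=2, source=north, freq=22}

All 'Group A' examples share one property — source is north — and every 'Group B' example lacks it.
{power=7, source=west, freq=13}: Group B (source is west). {power=5, source=south, freq=6}: Group B (source is south). {power=8, source=north, freq=1}: Group A (source is north). {power=2, source=north, freq=22}: Group A (source is north).

Group B, Group B, Group A, Group A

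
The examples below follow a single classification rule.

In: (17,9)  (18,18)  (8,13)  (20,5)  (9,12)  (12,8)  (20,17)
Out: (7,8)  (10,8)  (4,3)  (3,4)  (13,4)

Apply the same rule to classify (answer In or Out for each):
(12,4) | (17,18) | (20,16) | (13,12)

Every 'In' example satisfies: sum ≥ 20. None of the 'Out' examples do.
Out: (12,4), since 12+4 = 16. In: (17,18), since 17+18 = 35. In: (20,16), since 20+16 = 36. In: (13,12), since 13+12 = 25.

Out, In, In, In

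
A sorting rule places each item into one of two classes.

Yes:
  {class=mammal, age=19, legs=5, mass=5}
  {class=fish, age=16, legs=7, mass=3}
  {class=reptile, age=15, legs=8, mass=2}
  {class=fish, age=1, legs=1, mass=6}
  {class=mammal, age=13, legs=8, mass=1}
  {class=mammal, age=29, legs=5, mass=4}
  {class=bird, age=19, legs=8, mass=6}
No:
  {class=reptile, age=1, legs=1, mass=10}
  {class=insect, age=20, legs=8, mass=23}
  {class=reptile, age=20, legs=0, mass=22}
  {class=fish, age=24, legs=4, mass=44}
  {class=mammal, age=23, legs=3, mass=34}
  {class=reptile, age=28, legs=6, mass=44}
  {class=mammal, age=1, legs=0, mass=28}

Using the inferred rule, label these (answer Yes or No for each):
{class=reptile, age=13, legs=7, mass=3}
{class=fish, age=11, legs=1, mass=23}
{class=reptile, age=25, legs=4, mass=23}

Yes, No, No

The simplest hypothesis consistent with all the labels is: mass ≤ 6.
{class=reptile, age=13, legs=7, mass=3}: mass = 3 — fits, so Yes.
{class=fish, age=11, legs=1, mass=23}: mass = 23 — does not satisfy this, so No.
{class=reptile, age=25, legs=4, mass=23}: mass = 23 — does not satisfy this, so No.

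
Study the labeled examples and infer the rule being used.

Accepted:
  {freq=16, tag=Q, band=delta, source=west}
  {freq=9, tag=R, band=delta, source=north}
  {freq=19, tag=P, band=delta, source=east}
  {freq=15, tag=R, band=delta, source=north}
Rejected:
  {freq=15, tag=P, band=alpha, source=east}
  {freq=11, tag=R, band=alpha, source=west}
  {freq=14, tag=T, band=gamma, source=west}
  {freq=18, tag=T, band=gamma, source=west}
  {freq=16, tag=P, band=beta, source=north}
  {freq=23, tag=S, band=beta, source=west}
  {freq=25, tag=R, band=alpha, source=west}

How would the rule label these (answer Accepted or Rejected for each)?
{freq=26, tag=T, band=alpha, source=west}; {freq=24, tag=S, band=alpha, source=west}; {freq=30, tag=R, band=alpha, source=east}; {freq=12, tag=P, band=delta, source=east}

Comparing the two groups points to one rule — band is delta.

Rejected, Rejected, Rejected, Accepted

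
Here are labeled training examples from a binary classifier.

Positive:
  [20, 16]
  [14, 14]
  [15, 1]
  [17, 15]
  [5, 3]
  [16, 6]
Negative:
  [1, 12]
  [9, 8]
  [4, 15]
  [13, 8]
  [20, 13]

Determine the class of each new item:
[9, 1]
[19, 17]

The simplest hypothesis consistent with all the labels is: sum is even.
[9, 1] — 9+1 = 10, hence Positive. [19, 17] — 19+17 = 36, hence Positive.

Positive, Positive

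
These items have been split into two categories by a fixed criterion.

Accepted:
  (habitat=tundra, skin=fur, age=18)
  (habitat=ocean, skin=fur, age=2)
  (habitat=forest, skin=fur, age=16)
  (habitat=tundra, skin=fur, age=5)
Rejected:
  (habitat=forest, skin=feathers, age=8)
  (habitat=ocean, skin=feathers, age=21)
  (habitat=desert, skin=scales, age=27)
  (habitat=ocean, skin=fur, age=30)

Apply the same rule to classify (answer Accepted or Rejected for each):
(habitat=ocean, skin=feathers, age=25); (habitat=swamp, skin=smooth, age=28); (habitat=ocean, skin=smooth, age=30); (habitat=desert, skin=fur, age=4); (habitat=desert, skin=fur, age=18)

The common property of the 'Accepted' items is: skin is fur AND age ≤ 18. No 'Rejected' item has it.
(habitat=ocean, skin=feathers, age=25) → skin is feathers, age = 25 → Rejected. (habitat=swamp, skin=smooth, age=28) → skin is smooth, age = 28 → Rejected. (habitat=ocean, skin=smooth, age=30) → skin is smooth, age = 30 → Rejected. (habitat=desert, skin=fur, age=4) → skin is fur, age = 4 → Accepted. (habitat=desert, skin=fur, age=18) → skin is fur, age = 18 → Accepted.

Rejected, Rejected, Rejected, Accepted, Accepted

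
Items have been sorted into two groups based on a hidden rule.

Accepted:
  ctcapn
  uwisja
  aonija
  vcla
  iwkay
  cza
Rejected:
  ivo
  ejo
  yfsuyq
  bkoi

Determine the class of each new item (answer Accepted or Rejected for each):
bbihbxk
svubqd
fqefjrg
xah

Rejected, Rejected, Rejected, Accepted

Comparing the two groups points to one rule — contains 'a'.
bbihbxk: no 'a', doesn't match → Rejected.
svubqd: no 'a', doesn't match → Rejected.
fqefjrg: no 'a', doesn't match → Rejected.
xah: has 'a', fits → Accepted.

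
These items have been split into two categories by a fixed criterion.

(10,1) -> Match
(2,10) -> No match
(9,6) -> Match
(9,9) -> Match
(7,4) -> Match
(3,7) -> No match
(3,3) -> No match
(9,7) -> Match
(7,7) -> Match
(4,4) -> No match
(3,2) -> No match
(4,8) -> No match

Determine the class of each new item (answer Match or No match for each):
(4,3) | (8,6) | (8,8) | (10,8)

No match, Match, Match, Match

The classifier is using: first ≥ 6.
(4,3): first 4 — fails this test, so No match. (8,6): first 8 — matches, so Match. (8,8): first 8 — matches, so Match. (10,8): first 10 — matches, so Match.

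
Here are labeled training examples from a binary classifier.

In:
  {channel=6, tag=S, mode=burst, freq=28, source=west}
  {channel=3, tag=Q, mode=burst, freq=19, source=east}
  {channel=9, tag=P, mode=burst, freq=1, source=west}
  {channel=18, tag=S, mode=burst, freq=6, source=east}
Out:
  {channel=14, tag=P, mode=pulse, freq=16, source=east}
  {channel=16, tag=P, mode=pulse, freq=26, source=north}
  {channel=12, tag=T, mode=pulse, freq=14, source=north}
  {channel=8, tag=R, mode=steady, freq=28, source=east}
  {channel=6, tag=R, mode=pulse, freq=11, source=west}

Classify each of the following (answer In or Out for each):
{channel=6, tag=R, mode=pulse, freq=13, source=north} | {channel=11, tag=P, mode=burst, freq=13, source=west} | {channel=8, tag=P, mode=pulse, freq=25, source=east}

Out, In, Out

Rule: mode is burst. This holds for each 'In' example and fails for each 'Out' one.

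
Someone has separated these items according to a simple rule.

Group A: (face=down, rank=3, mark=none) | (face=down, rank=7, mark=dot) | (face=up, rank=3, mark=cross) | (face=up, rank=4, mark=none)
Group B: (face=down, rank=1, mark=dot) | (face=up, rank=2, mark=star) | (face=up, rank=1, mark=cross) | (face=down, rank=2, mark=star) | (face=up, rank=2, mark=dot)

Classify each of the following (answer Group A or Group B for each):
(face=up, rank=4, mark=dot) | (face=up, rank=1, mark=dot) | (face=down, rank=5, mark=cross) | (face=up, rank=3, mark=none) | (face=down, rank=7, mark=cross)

The common property of the 'Group A' items is: rank ≥ 3. No 'Group B' item has it.
(face=up, rank=4, mark=dot): rank = 4 — qualifies, so Group A. (face=up, rank=1, mark=dot): rank = 1 — doesn't match, so Group B. (face=down, rank=5, mark=cross): rank = 5 — qualifies, so Group A. (face=up, rank=3, mark=none): rank = 3 — qualifies, so Group A. (face=down, rank=7, mark=cross): rank = 7 — qualifies, so Group A.

Group A, Group B, Group A, Group A, Group A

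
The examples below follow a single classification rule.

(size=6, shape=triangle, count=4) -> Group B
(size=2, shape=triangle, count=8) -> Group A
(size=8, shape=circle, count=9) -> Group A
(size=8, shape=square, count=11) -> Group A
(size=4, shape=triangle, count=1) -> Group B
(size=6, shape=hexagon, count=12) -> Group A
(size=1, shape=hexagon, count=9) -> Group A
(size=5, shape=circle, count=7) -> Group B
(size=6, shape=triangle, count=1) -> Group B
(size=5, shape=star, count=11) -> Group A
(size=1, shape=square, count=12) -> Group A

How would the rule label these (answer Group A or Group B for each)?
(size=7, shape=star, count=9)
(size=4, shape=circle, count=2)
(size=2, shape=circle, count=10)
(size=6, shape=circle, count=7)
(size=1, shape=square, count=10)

The common property of the 'Group A' items is: count ≥ 8. No 'Group B' item has it.
(size=7, shape=star, count=9): count = 9, checks out → Group A. (size=4, shape=circle, count=2): count = 2, does not satisfy this → Group B. (size=2, shape=circle, count=10): count = 10, checks out → Group A. (size=6, shape=circle, count=7): count = 7, does not satisfy this → Group B. (size=1, shape=square, count=10): count = 10, checks out → Group A.

Group A, Group B, Group A, Group B, Group A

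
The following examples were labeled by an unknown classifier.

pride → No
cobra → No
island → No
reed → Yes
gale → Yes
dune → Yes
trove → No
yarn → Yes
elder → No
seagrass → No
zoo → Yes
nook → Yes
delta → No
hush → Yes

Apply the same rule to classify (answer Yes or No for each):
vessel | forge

The rule appears to be: length ≤ 4.
vessel — length 6, hence No. forge — length 5, hence No.

No, No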